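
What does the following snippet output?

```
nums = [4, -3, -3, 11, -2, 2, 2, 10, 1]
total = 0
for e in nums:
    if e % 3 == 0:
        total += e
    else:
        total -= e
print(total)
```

e=4: not %3==0, total = 0-4 = -4
e=-3: %3==0, total = (-4)+(-3) = -7
e=-3: %3==0, total = (-7)+(-3) = -10
e=11: not %3==0, total = (-10)-11 = -21
e=-2: not %3==0, total = (-21)-(-2) = -19
e=2: not %3==0, total = (-19)-2 = -21
e=2: not %3==0, total = (-21)-2 = -23
e=10: not %3==0, total = (-23)-10 = -33
e=1: not %3==0, total = (-33)-1 = -34

-34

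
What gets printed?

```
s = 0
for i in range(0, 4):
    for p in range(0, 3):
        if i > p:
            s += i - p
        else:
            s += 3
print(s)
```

i=0,p=0: not 0>0, s = 0+3 = 3
i=0,p=1: not 0>1, s = 3+3 = 6
i=0,p=2: not 0>2, s = 6+3 = 9
i=1,p=0: 1>0, s = 9+1 = 10
i=1,p=1: not 1>1, s = 10+3 = 13
i=1,p=2: not 1>2, s = 13+3 = 16
i=2,p=0: 2>0, s = 16+2 = 18
i=2,p=1: 2>1, s = 18+1 = 19
i=2,p=2: not 2>2, s = 19+3 = 22
i=3,p=0: 3>0, s = 22+3 = 25
i=3,p=1: 3>1, s = 25+2 = 27
i=3,p=2: 3>2, s = 27+1 = 28

28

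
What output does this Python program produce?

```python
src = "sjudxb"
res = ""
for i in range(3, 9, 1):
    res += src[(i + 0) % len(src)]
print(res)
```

i=3: add src[3]='d' → 'd'
i=4: add src[4]='x' → 'dx'
i=5: add src[5]='b' → 'dxb'
i=6: add src[0]='s' → 'dxbs'
i=7: add src[1]='j' → 'dxbsj'
i=8: add src[2]='u' → 'dxbsju'

dxbsju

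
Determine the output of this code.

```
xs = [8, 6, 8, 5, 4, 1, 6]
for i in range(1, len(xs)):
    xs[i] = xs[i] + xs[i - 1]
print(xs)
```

[8, 14, 22, 27, 31, 32, 38]

i=1: xs[1] = 6+8 = 14 → [8, 14, 8, 5, 4, 1, 6]
i=2: xs[2] = 8+14 = 22 → [8, 14, 22, 5, 4, 1, 6]
i=3: xs[3] = 5+22 = 27 → [8, 14, 22, 27, 4, 1, 6]
i=4: xs[4] = 4+27 = 31 → [8, 14, 22, 27, 31, 1, 6]
i=5: xs[5] = 1+31 = 32 → [8, 14, 22, 27, 31, 32, 6]
i=6: xs[6] = 6+32 = 38 → [8, 14, 22, 27, 31, 32, 38]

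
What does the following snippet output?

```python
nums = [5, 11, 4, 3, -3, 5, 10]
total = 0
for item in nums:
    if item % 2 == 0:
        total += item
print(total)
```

item=5: not even
item=11: not even
item=4: even, total = 0+4 = 4
item=3: not even
item=-3: not even
item=5: not even
item=10: even, total = 4+10 = 14

14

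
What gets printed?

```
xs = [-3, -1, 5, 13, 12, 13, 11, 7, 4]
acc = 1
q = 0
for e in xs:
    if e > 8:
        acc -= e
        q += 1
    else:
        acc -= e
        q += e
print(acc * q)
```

-960

e=-3: not >8, acc = 1-(-3) = 4; q=-3
e=-1: not >8, acc = 4-(-1) = 5; q=-4
e=5: not >8, acc = 5-5 = 0; q=1
e=13: >8, acc = 0-13 = -13; q=2
e=12: >8, acc = (-13)-12 = -25; q=3
e=13: >8, acc = (-25)-13 = -38; q=4
e=11: >8, acc = (-38)-11 = -49; q=5
e=7: not >8, acc = (-49)-7 = -56; q=12
e=4: not >8, acc = (-56)-4 = -60; q=16
acc*q = (-60)*16 = -960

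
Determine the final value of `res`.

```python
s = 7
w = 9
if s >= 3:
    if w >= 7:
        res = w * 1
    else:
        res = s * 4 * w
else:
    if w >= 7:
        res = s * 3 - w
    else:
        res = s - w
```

9

s=7, w=9
s >= 3 is True; w >= 7 is True
→ res = w * 1 = 9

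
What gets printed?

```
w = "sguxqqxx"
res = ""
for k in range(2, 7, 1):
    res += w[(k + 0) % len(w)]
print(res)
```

uxqqx

k=2: add w[2]='u' → 'u'
k=3: add w[3]='x' → 'ux'
k=4: add w[4]='q' → 'uxq'
k=5: add w[5]='q' → 'uxqq'
k=6: add w[6]='x' → 'uxqqx'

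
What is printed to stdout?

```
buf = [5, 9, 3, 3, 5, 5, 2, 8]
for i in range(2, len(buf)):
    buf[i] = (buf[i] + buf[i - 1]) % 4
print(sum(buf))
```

i=2: buf[2] = (3+9)%4 = 0 → [5, 9, 0, 3, 5, 5, 2, 8]
i=3: buf[3] = (3+0)%4 = 3 → [5, 9, 0, 3, 5, 5, 2, 8]
i=4: buf[4] = (5+3)%4 = 0 → [5, 9, 0, 3, 0, 5, 2, 8]
i=5: buf[5] = (5+0)%4 = 1 → [5, 9, 0, 3, 0, 1, 2, 8]
i=6: buf[6] = (2+1)%4 = 3 → [5, 9, 0, 3, 0, 1, 3, 8]
i=7: buf[7] = (8+3)%4 = 3 → [5, 9, 0, 3, 0, 1, 3, 3]
sum = 24

24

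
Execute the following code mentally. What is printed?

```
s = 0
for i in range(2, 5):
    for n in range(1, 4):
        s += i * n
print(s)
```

i=2,n=1: s = 0+2 = 2
i=2,n=2: s = 2+4 = 6
i=2,n=3: s = 6+6 = 12
i=3,n=1: s = 12+3 = 15
i=3,n=2: s = 15+6 = 21
i=3,n=3: s = 21+9 = 30
i=4,n=1: s = 30+4 = 34
i=4,n=2: s = 34+8 = 42
i=4,n=3: s = 42+12 = 54

54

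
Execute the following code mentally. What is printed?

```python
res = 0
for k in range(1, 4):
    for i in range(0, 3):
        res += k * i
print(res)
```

k=1,i=0: res = 0+0 = 0
k=1,i=1: res = 0+1 = 1
k=1,i=2: res = 1+2 = 3
k=2,i=0: res = 3+0 = 3
k=2,i=1: res = 3+2 = 5
k=2,i=2: res = 5+4 = 9
k=3,i=0: res = 9+0 = 9
k=3,i=1: res = 9+3 = 12
k=3,i=2: res = 12+6 = 18

18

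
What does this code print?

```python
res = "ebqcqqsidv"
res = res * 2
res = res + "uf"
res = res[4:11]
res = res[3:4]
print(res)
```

repeat ×2 → 'ebqcqqsidvebqcqqsidv'
+ 'uf' → 'ebqcqqsidvebqcqqsidvuf'
slice [4:11] → 'qqsidve'
slice [3:4] → 'i'

i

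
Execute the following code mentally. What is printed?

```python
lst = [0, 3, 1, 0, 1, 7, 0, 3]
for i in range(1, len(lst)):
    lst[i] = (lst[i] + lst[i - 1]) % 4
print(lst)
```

i=1: lst[1] = (3+0)%4 = 3 → [0, 3, 1, 0, 1, 7, 0, 3]
i=2: lst[2] = (1+3)%4 = 0 → [0, 3, 0, 0, 1, 7, 0, 3]
i=3: lst[3] = (0+0)%4 = 0 → [0, 3, 0, 0, 1, 7, 0, 3]
i=4: lst[4] = (1+0)%4 = 1 → [0, 3, 0, 0, 1, 7, 0, 3]
i=5: lst[5] = (7+1)%4 = 0 → [0, 3, 0, 0, 1, 0, 0, 3]
i=6: lst[6] = (0+0)%4 = 0 → [0, 3, 0, 0, 1, 0, 0, 3]
i=7: lst[7] = (3+0)%4 = 3 → [0, 3, 0, 0, 1, 0, 0, 3]

[0, 3, 0, 0, 1, 0, 0, 3]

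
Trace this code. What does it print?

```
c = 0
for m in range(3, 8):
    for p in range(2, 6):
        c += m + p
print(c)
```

m=3,p=2: c = 0+5 = 5
m=3,p=3: c = 5+6 = 11
m=3,p=4: c = 11+7 = 18
m=3,p=5: c = 18+8 = 26
m=4,p=2: c = 26+6 = 32
m=4,p=3: c = 32+7 = 39
m=4,p=4: c = 39+8 = 47
m=4,p=5: c = 47+9 = 56
m=5,p=2: c = 56+7 = 63
m=5,p=3: c = 63+8 = 71
m=5,p=4: c = 71+9 = 80
m=5,p=5: c = 80+10 = 90
m=6,p=2: c = 90+8 = 98
m=6,p=3: c = 98+9 = 107
m=6,p=4: c = 107+10 = 117
m=6,p=5: c = 117+11 = 128
m=7,p=2: c = 128+9 = 137
m=7,p=3: c = 137+10 = 147
m=7,p=4: c = 147+11 = 158
m=7,p=5: c = 158+12 = 170

170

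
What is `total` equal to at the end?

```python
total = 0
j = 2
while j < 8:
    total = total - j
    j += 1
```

-27

j=2: total = 0-2 = -2
j=3: total = (-2)-3 = -5
j=4: total = (-5)-4 = -9
j=5: total = (-9)-5 = -14
j=6: total = (-14)-6 = -20
j=7: total = (-20)-7 = -27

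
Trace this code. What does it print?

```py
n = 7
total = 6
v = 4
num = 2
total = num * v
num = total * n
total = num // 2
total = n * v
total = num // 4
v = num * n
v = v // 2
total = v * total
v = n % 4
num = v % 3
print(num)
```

total = 2*4 = 8
num = 8*7 = 56
total = 56//2 = 28
total = 7*4 = 28
total = 56//4 = 14
v = 56*7 = 392
v = 392//2 = 196
total = 196*14 = 2744
v = 7%4 = 3
num = 3%3 = 0

0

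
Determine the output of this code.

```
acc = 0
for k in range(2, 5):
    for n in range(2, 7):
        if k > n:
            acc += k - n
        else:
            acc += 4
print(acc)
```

52

k=2,n=2: not 2>2, acc = 0+4 = 4
k=2,n=3: not 2>3, acc = 4+4 = 8
k=2,n=4: not 2>4, acc = 8+4 = 12
k=2,n=5: not 2>5, acc = 12+4 = 16
k=2,n=6: not 2>6, acc = 16+4 = 20
k=3,n=2: 3>2, acc = 20+1 = 21
k=3,n=3: not 3>3, acc = 21+4 = 25
k=3,n=4: not 3>4, acc = 25+4 = 29
k=3,n=5: not 3>5, acc = 29+4 = 33
k=3,n=6: not 3>6, acc = 33+4 = 37
k=4,n=2: 4>2, acc = 37+2 = 39
k=4,n=3: 4>3, acc = 39+1 = 40
k=4,n=4: not 4>4, acc = 40+4 = 44
k=4,n=5: not 4>5, acc = 44+4 = 48
k=4,n=6: not 4>6, acc = 48+4 = 52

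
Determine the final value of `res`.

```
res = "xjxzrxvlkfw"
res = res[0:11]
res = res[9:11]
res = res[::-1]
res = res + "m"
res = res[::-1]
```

'mfw'

slice [0:11] → 'xjxzrxvlkfw'
slice [9:11] → 'fw'
reverse → 'wf'
+ 'm' → 'wfm'
reverse → 'mfw'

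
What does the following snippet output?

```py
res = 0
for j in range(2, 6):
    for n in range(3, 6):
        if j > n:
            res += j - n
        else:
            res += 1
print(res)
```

j=2,n=3: not 2>3, res = 0+1 = 1
j=2,n=4: not 2>4, res = 1+1 = 2
j=2,n=5: not 2>5, res = 2+1 = 3
j=3,n=3: not 3>3, res = 3+1 = 4
j=3,n=4: not 3>4, res = 4+1 = 5
j=3,n=5: not 3>5, res = 5+1 = 6
j=4,n=3: 4>3, res = 6+1 = 7
j=4,n=4: not 4>4, res = 7+1 = 8
j=4,n=5: not 4>5, res = 8+1 = 9
j=5,n=3: 5>3, res = 9+2 = 11
j=5,n=4: 5>4, res = 11+1 = 12
j=5,n=5: not 5>5, res = 12+1 = 13

13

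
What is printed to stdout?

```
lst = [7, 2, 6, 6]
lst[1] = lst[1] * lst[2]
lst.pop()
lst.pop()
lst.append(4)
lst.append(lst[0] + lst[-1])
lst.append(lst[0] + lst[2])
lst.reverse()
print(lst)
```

lst[1] = lst[1]*lst[2] = 2*6 = 12 → [7, 12, 6, 6]
pop() removes 6 → [7, 12, 6]
pop() removes 6 → [7, 12]
append 4 → [7, 12, 4]
append lst[0]+lst[-1] = 7+4 = 11 → [7, 12, 4, 11]
append lst[0]+lst[2] = 7+4 = 11 → [7, 12, 4, 11, 11]
reverse → [11, 11, 4, 12, 7]

[11, 11, 4, 12, 7]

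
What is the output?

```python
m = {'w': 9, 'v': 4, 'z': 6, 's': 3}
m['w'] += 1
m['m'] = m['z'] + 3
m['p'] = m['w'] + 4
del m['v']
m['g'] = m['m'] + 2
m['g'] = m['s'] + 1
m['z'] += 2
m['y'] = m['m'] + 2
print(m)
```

m['w'] = 9+1 = 10 → {'w': 10, 'v': 4, 'z': 6, 's': 3}
m['m'] = m['z']+3 = 9 → {'w': 10, 'v': 4, 'z': 6, 's': 3, 'm': 9}
m['p'] = m['w']+4 = 14 → {'w': 10, 'v': 4, 'z': 6, 's': 3, 'm': 9, 'p': 14}
del 'v' → {'w': 10, 'z': 6, 's': 3, 'm': 9, 'p': 14}
m['g'] = m['m']+2 = 11 → {'w': 10, 'z': 6, 's': 3, 'm': 9, 'p': 14, 'g': 11}
m['g'] = m['s']+1 = 4 → {'w': 10, 'z': 6, 's': 3, 'm': 9, 'p': 14, 'g': 4}
m['z'] = 6+2 = 8 → {'w': 10, 'z': 8, 's': 3, 'm': 9, 'p': 14, 'g': 4}
m['y'] = m['m']+2 = 11 → {'w': 10, 'z': 8, 's': 3, 'm': 9, 'p': 14, 'g': 4, 'y': 11}

{'w': 10, 'z': 8, 's': 3, 'm': 9, 'p': 14, 'g': 4, 'y': 11}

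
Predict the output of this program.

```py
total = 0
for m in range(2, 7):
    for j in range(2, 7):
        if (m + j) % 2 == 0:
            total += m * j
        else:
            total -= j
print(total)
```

160

m=2,j=2: even sum, total = 0+4 = 4
m=2,j=3: odd sum, total = 4-3 = 1
m=2,j=4: even sum, total = 1+8 = 9
m=2,j=5: odd sum, total = 9-5 = 4
m=2,j=6: even sum, total = 4+12 = 16
m=3,j=2: odd sum, total = 16-2 = 14
m=3,j=3: even sum, total = 14+9 = 23
m=3,j=4: odd sum, total = 23-4 = 19
m=3,j=5: even sum, total = 19+15 = 34
m=3,j=6: odd sum, total = 34-6 = 28
m=4,j=2: even sum, total = 28+8 = 36
m=4,j=3: odd sum, total = 36-3 = 33
m=4,j=4: even sum, total = 33+16 = 49
m=4,j=5: odd sum, total = 49-5 = 44
m=4,j=6: even sum, total = 44+24 = 68
m=5,j=2: odd sum, total = 68-2 = 66
m=5,j=3: even sum, total = 66+15 = 81
m=5,j=4: odd sum, total = 81-4 = 77
m=5,j=5: even sum, total = 77+25 = 102
m=5,j=6: odd sum, total = 102-6 = 96
m=6,j=2: even sum, total = 96+12 = 108
m=6,j=3: odd sum, total = 108-3 = 105
m=6,j=4: even sum, total = 105+24 = 129
m=6,j=5: odd sum, total = 129-5 = 124
m=6,j=6: even sum, total = 124+36 = 160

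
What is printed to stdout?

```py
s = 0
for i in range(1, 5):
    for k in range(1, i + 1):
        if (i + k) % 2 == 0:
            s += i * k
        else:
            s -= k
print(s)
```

i=1,k=1: even sum, s = 0+1 = 1
i=2,k=1: odd sum, s = 1-1 = 0
i=2,k=2: even sum, s = 0+4 = 4
i=3,k=1: even sum, s = 4+3 = 7
i=3,k=2: odd sum, s = 7-2 = 5
i=3,k=3: even sum, s = 5+9 = 14
i=4,k=1: odd sum, s = 14-1 = 13
i=4,k=2: even sum, s = 13+8 = 21
i=4,k=3: odd sum, s = 21-3 = 18
i=4,k=4: even sum, s = 18+16 = 34

34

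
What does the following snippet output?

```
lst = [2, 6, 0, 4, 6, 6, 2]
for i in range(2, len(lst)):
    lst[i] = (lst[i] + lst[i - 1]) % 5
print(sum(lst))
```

16

i=2: lst[2] = (0+6)%5 = 1 → [2, 6, 1, 4, 6, 6, 2]
i=3: lst[3] = (4+1)%5 = 0 → [2, 6, 1, 0, 6, 6, 2]
i=4: lst[4] = (6+0)%5 = 1 → [2, 6, 1, 0, 1, 6, 2]
i=5: lst[5] = (6+1)%5 = 2 → [2, 6, 1, 0, 1, 2, 2]
i=6: lst[6] = (2+2)%5 = 4 → [2, 6, 1, 0, 1, 2, 4]
sum = 16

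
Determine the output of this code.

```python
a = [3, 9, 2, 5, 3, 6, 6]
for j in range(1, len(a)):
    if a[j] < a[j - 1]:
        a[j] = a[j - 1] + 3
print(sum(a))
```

j=1: 9>=3, unchanged → [3, 9, 2, 5, 3, 6, 6]
j=2: 2<9, a[2] = 9+3 = 12 → [3, 9, 12, 5, 3, 6, 6]
j=3: 5<12, a[3] = 12+3 = 15 → [3, 9, 12, 15, 3, 6, 6]
j=4: 3<15, a[4] = 15+3 = 18 → [3, 9, 12, 15, 18, 6, 6]
j=5: 6<18, a[5] = 18+3 = 21 → [3, 9, 12, 15, 18, 21, 6]
j=6: 6<21, a[6] = 21+3 = 24 → [3, 9, 12, 15, 18, 21, 24]
sum = 102

102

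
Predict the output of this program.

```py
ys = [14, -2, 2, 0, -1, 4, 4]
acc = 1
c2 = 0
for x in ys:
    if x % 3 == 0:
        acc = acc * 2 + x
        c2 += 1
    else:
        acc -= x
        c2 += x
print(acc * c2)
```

-726

x=14: not %3==0, acc = 1-14 = -13; c2=14
x=-2: not %3==0, acc = (-13)-(-2) = -11; c2=12
x=2: not %3==0, acc = (-11)-2 = -13; c2=14
x=0: %3==0, acc = (-13)*2+0 = -26; c2=15
x=-1: not %3==0, acc = (-26)-(-1) = -25; c2=14
x=4: not %3==0, acc = (-25)-4 = -29; c2=18
x=4: not %3==0, acc = (-29)-4 = -33; c2=22
acc*c2 = (-33)*22 = -726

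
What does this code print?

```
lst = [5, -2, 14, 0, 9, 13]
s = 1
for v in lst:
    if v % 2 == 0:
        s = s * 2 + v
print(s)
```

v=5: not even
v=-2: even, s = 1*2+(-2) = 0
v=14: even, s = 0*2+14 = 14
v=0: even, s = 14*2+0 = 28
v=9: not even
v=13: not even

28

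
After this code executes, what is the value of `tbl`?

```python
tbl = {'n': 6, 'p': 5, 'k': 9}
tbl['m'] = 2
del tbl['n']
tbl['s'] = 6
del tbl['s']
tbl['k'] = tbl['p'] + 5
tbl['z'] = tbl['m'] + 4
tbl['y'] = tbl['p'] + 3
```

{'p': 5, 'k': 10, 'm': 2, 'z': 6, 'y': 8}

tbl['m'] = 2 → {'n': 6, 'p': 5, 'k': 9, 'm': 2}
del 'n' → {'p': 5, 'k': 9, 'm': 2}
tbl['s'] = 6 → {'p': 5, 'k': 9, 'm': 2, 's': 6}
del 's' → {'p': 5, 'k': 9, 'm': 2}
tbl['k'] = tbl['p']+5 = 10 → {'p': 5, 'k': 10, 'm': 2}
tbl['z'] = tbl['m']+4 = 6 → {'p': 5, 'k': 10, 'm': 2, 'z': 6}
tbl['y'] = tbl['p']+3 = 8 → {'p': 5, 'k': 10, 'm': 2, 'z': 6, 'y': 8}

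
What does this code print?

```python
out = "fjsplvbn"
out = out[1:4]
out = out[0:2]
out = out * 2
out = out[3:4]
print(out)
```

slice [1:4] → 'jsp'
slice [0:2] → 'js'
repeat ×2 → 'jsjs'
slice [3:4] → 's'

s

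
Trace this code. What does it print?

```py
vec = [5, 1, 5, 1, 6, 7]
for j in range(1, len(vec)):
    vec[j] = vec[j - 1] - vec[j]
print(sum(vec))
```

-17

j=1: vec[1] = 5-1 = 4 → [5, 4, 5, 1, 6, 7]
j=2: vec[2] = 4-5 = -1 → [5, 4, -1, 1, 6, 7]
j=3: vec[3] = (-1)-1 = -2 → [5, 4, -1, -2, 6, 7]
j=4: vec[4] = (-2)-6 = -8 → [5, 4, -1, -2, -8, 7]
j=5: vec[5] = (-8)-7 = -15 → [5, 4, -1, -2, -8, -15]
sum = -17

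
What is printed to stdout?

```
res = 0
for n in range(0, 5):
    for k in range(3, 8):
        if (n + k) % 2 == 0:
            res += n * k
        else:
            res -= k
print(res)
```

55

n=0,k=3: odd sum, res = 0-3 = -3
n=0,k=4: even sum, res = (-3)+0 = -3
n=0,k=5: odd sum, res = (-3)-5 = -8
n=0,k=6: even sum, res = (-8)+0 = -8
n=0,k=7: odd sum, res = (-8)-7 = -15
n=1,k=3: even sum, res = (-15)+3 = -12
n=1,k=4: odd sum, res = (-12)-4 = -16
n=1,k=5: even sum, res = (-16)+5 = -11
n=1,k=6: odd sum, res = (-11)-6 = -17
n=1,k=7: even sum, res = (-17)+7 = -10
n=2,k=3: odd sum, res = (-10)-3 = -13
n=2,k=4: even sum, res = (-13)+8 = -5
n=2,k=5: odd sum, res = (-5)-5 = -10
n=2,k=6: even sum, res = (-10)+12 = 2
n=2,k=7: odd sum, res = 2-7 = -5
n=3,k=3: even sum, res = (-5)+9 = 4
n=3,k=4: odd sum, res = 4-4 = 0
n=3,k=5: even sum, res = 0+15 = 15
n=3,k=6: odd sum, res = 15-6 = 9
n=3,k=7: even sum, res = 9+21 = 30
n=4,k=3: odd sum, res = 30-3 = 27
n=4,k=4: even sum, res = 27+16 = 43
n=4,k=5: odd sum, res = 43-5 = 38
n=4,k=6: even sum, res = 38+24 = 62
n=4,k=7: odd sum, res = 62-7 = 55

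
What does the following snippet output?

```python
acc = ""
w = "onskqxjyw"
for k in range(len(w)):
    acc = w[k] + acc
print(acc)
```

wyjxqksno

k=0: prepend 'o' → 'o'
k=1: prepend 'n' → 'no'
k=2: prepend 's' → 'sno'
k=3: prepend 'k' → 'ksno'
k=4: prepend 'q' → 'qksno'
k=5: prepend 'x' → 'xqksno'
k=6: prepend 'j' → 'jxqksno'
k=7: prepend 'y' → 'yjxqksno'
k=8: prepend 'w' → 'wyjxqksno'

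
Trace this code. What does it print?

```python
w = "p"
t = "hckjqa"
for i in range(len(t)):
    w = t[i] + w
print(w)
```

i=0: prepend 'h' → 'hp'
i=1: prepend 'c' → 'chp'
i=2: prepend 'k' → 'kchp'
i=3: prepend 'j' → 'jkchp'
i=4: prepend 'q' → 'qjkchp'
i=5: prepend 'a' → 'aqjkchp'

aqjkchp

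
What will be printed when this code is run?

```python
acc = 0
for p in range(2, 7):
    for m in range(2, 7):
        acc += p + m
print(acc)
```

200

p=2,m=2: acc = 0+4 = 4
p=2,m=3: acc = 4+5 = 9
p=2,m=4: acc = 9+6 = 15
p=2,m=5: acc = 15+7 = 22
p=2,m=6: acc = 22+8 = 30
p=3,m=2: acc = 30+5 = 35
p=3,m=3: acc = 35+6 = 41
p=3,m=4: acc = 41+7 = 48
p=3,m=5: acc = 48+8 = 56
p=3,m=6: acc = 56+9 = 65
p=4,m=2: acc = 65+6 = 71
p=4,m=3: acc = 71+7 = 78
p=4,m=4: acc = 78+8 = 86
p=4,m=5: acc = 86+9 = 95
p=4,m=6: acc = 95+10 = 105
p=5,m=2: acc = 105+7 = 112
p=5,m=3: acc = 112+8 = 120
p=5,m=4: acc = 120+9 = 129
p=5,m=5: acc = 129+10 = 139
p=5,m=6: acc = 139+11 = 150
p=6,m=2: acc = 150+8 = 158
p=6,m=3: acc = 158+9 = 167
p=6,m=4: acc = 167+10 = 177
p=6,m=5: acc = 177+11 = 188
p=6,m=6: acc = 188+12 = 200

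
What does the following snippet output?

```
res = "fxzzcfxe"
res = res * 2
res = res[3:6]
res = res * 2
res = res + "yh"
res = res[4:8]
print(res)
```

cfyh

repeat ×2 → 'fxzzcfxefxzzcfxe'
slice [3:6] → 'zcf'
repeat ×2 → 'zcfzcf'
+ 'yh' → 'zcfzcfyh'
slice [4:8] → 'cfyh'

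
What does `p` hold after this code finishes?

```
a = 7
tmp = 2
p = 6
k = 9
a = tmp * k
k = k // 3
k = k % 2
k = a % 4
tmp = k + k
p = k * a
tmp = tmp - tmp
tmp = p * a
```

36

a = 2*9 = 18
k = 9//3 = 3
k = 3%2 = 1
k = 18%4 = 2
tmp = 2+2 = 4
p = 2*18 = 36
tmp = 4-4 = 0
tmp = 36*18 = 648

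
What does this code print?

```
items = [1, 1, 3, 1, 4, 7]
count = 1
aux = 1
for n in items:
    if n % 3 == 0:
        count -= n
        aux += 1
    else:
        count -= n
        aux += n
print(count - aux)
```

-32

n=1: not %3==0, count = 1-1 = 0; aux=2
n=1: not %3==0, count = 0-1 = -1; aux=3
n=3: %3==0, count = (-1)-3 = -4; aux=4
n=1: not %3==0, count = (-4)-1 = -5; aux=5
n=4: not %3==0, count = (-5)-4 = -9; aux=9
n=7: not %3==0, count = (-9)-7 = -16; aux=16
count-aux = (-16)-16 = -32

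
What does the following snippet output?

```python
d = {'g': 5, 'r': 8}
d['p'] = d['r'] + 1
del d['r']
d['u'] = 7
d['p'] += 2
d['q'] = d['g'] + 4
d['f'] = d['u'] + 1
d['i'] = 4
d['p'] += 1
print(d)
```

d['p'] = d['r']+1 = 9 → {'g': 5, 'r': 8, 'p': 9}
del 'r' → {'g': 5, 'p': 9}
d['u'] = 7 → {'g': 5, 'p': 9, 'u': 7}
d['p'] = 9+2 = 11 → {'g': 5, 'p': 11, 'u': 7}
d['q'] = d['g']+4 = 9 → {'g': 5, 'p': 11, 'u': 7, 'q': 9}
d['f'] = d['u']+1 = 8 → {'g': 5, 'p': 11, 'u': 7, 'q': 9, 'f': 8}
d['i'] = 4 → {'g': 5, 'p': 11, 'u': 7, 'q': 9, 'f': 8, 'i': 4}
d['p'] = 11+1 = 12 → {'g': 5, 'p': 12, 'u': 7, 'q': 9, 'f': 8, 'i': 4}

{'g': 5, 'p': 12, 'u': 7, 'q': 9, 'f': 8, 'i': 4}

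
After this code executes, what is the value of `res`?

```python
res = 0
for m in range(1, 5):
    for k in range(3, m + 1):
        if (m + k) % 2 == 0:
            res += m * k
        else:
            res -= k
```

m=3,k=3: even sum, res = 0+9 = 9
m=4,k=3: odd sum, res = 9-3 = 6
m=4,k=4: even sum, res = 6+16 = 22

22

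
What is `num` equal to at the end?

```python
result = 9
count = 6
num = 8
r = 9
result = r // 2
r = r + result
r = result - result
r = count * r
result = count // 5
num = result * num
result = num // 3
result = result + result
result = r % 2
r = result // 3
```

8

result = 9//2 = 4
r = 9+4 = 13
r = 4-4 = 0
r = 6*0 = 0
result = 6//5 = 1
num = 1*8 = 8
result = 8//3 = 2
result = 2+2 = 4
result = 0%2 = 0
r = 0//3 = 0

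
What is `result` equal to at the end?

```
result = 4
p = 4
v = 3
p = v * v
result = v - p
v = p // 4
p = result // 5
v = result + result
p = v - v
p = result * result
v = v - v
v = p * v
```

-6

p = 3*3 = 9
result = 3-9 = -6
v = 9//4 = 2
p = (-6)//5 = -2
v = (-6)+(-6) = -12
p = (-12)-(-12) = 0
p = (-6)*(-6) = 36
v = (-12)-(-12) = 0
v = 36*0 = 0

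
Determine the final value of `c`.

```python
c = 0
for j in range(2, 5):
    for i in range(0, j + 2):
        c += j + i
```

78

j=2,i=0: c = 0+2 = 2
j=2,i=1: c = 2+3 = 5
j=2,i=2: c = 5+4 = 9
j=2,i=3: c = 9+5 = 14
j=3,i=0: c = 14+3 = 17
j=3,i=1: c = 17+4 = 21
j=3,i=2: c = 21+5 = 26
j=3,i=3: c = 26+6 = 32
j=3,i=4: c = 32+7 = 39
j=4,i=0: c = 39+4 = 43
j=4,i=1: c = 43+5 = 48
j=4,i=2: c = 48+6 = 54
j=4,i=3: c = 54+7 = 61
j=4,i=4: c = 61+8 = 69
j=4,i=5: c = 69+9 = 78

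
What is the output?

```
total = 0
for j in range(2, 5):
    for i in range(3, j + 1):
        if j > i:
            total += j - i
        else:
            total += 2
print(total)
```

5

j=3,i=3: not 3>3, total = 0+2 = 2
j=4,i=3: 4>3, total = 2+1 = 3
j=4,i=4: not 4>4, total = 3+2 = 5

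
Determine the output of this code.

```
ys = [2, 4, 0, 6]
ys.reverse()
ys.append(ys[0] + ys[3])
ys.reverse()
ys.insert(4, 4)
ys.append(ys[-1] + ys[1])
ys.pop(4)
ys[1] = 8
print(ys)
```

[8, 8, 4, 0, 6, 8]

reverse → [6, 0, 4, 2]
append ys[0]+ys[3] = 6+2 = 8 → [6, 0, 4, 2, 8]
reverse → [8, 2, 4, 0, 6]
insert 4 at 4 → [8, 2, 4, 0, 4, 6]
append ys[-1]+ys[1] = 6+2 = 8 → [8, 2, 4, 0, 4, 6, 8]
pop(4) removes 4 → [8, 2, 4, 0, 6, 8]
ys[1] = 8 → [8, 8, 4, 0, 6, 8]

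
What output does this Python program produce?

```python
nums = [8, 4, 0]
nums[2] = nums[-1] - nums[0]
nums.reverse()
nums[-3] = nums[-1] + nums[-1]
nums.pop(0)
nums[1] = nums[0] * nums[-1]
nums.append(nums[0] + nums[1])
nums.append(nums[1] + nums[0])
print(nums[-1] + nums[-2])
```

72

nums[2] = nums[-1]-nums[0] = 0-8 = -8 → [8, 4, -8]
reverse → [-8, 4, 8]
nums[-3] = nums[-1]+nums[-1] = 8+8 = 16 → [16, 4, 8]
pop(0) removes 16 → [4, 8]
nums[1] = nums[0]*nums[-1] = 4*8 = 32 → [4, 32]
append nums[0]+nums[1] = 4+32 = 36 → [4, 32, 36]
append nums[1]+nums[0] = 32+4 = 36 → [4, 32, 36, 36]
nums[-1]+nums[-2] = 36+36 = 72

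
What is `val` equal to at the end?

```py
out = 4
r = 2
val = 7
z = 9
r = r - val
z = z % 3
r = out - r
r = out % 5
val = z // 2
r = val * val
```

r = 2-7 = -5
z = 9%3 = 0
r = 4-(-5) = 9
r = 4%5 = 4
val = 0//2 = 0
r = 0*0 = 0

0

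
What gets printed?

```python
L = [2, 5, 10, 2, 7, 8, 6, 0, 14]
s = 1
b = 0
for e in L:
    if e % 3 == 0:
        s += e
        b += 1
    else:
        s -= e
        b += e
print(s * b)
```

e=2: not %3==0, s = 1-2 = -1; b=2
e=5: not %3==0, s = (-1)-5 = -6; b=7
e=10: not %3==0, s = (-6)-10 = -16; b=17
e=2: not %3==0, s = (-16)-2 = -18; b=19
e=7: not %3==0, s = (-18)-7 = -25; b=26
e=8: not %3==0, s = (-25)-8 = -33; b=34
e=6: %3==0, s = (-33)+6 = -27; b=35
e=0: %3==0, s = (-27)+0 = -27; b=36
e=14: not %3==0, s = (-27)-14 = -41; b=50
s*b = (-41)*50 = -2050

-2050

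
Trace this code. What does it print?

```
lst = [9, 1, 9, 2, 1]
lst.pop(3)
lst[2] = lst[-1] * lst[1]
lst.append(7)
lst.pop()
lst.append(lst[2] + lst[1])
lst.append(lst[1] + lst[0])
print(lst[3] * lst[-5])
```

pop(3) removes 2 → [9, 1, 9, 1]
lst[2] = lst[-1]*lst[1] = 1*1 = 1 → [9, 1, 1, 1]
append 7 → [9, 1, 1, 1, 7]
pop() removes 7 → [9, 1, 1, 1]
append lst[2]+lst[1] = 1+1 = 2 → [9, 1, 1, 1, 2]
append lst[1]+lst[0] = 1+9 = 10 → [9, 1, 1, 1, 2, 10]
lst[3]*lst[-5] = 1*1 = 1

1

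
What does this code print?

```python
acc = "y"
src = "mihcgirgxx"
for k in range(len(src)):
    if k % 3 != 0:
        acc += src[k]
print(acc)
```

k=0: skip
k=1: add 'i' → 'yi'
k=2: add 'h' → 'yih'
k=3: skip
k=4: add 'g' → 'yihg'
k=5: add 'i' → 'yihgi'
k=6: skip
k=7: add 'g' → 'yihgig'
k=8: add 'x' → 'yihgigx'
k=9: skip

yihgigx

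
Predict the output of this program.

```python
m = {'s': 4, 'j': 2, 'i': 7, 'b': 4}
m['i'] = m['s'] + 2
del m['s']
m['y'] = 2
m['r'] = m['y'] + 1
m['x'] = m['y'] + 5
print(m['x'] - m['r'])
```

m['i'] = m['s']+2 = 6 → {'s': 4, 'j': 2, 'i': 6, 'b': 4}
del 's' → {'j': 2, 'i': 6, 'b': 4}
m['y'] = 2 → {'j': 2, 'i': 6, 'b': 4, 'y': 2}
m['r'] = m['y']+1 = 3 → {'j': 2, 'i': 6, 'b': 4, 'y': 2, 'r': 3}
m['x'] = m['y']+5 = 7 → {'j': 2, 'i': 6, 'b': 4, 'y': 2, 'r': 3, 'x': 7}
m['x']-m['r'] = 7-3 = 4

4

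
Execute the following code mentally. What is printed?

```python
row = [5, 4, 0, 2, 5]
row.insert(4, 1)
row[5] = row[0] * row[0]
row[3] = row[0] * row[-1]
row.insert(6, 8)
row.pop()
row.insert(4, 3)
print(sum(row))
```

insert 1 at 4 → [5, 4, 0, 2, 1, 5]
row[5] = row[0]*row[0] = 5*5 = 25 → [5, 4, 0, 2, 1, 25]
row[3] = row[0]*row[-1] = 5*25 = 125 → [5, 4, 0, 125, 1, 25]
insert 8 at 6 → [5, 4, 0, 125, 1, 25, 8]
pop() removes 8 → [5, 4, 0, 125, 1, 25]
insert 3 at 4 → [5, 4, 0, 125, 3, 1, 25]
sum = 163

163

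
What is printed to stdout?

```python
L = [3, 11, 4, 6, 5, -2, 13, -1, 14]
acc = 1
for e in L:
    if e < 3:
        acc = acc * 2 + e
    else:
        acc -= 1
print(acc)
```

e=3: not <3, acc = 1-1 = 0
e=11: not <3, acc = 0-1 = -1
e=4: not <3, acc = (-1)-1 = -2
e=6: not <3, acc = (-2)-1 = -3
e=5: not <3, acc = (-3)-1 = -4
e=-2: <3, acc = (-4)*2+(-2) = -10
e=13: not <3, acc = (-10)-1 = -11
e=-1: <3, acc = (-11)*2+(-1) = -23
e=14: not <3, acc = (-23)-1 = -24

-24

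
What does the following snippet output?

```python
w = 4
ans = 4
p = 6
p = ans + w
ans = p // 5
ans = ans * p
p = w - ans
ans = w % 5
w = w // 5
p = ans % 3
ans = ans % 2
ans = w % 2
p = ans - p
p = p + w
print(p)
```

-1

p = 4+4 = 8
ans = 8//5 = 1
ans = 1*8 = 8
p = 4-8 = -4
ans = 4%5 = 4
w = 4//5 = 0
p = 4%3 = 1
ans = 4%2 = 0
ans = 0%2 = 0
p = 0-1 = -1
p = (-1)+0 = -1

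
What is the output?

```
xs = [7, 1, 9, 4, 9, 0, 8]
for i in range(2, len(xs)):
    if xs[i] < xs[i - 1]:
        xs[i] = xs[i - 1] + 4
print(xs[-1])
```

25

i=2: 9>=1, unchanged → [7, 1, 9, 4, 9, 0, 8]
i=3: 4<9, xs[3] = 9+4 = 13 → [7, 1, 9, 13, 9, 0, 8]
i=4: 9<13, xs[4] = 13+4 = 17 → [7, 1, 9, 13, 17, 0, 8]
i=5: 0<17, xs[5] = 17+4 = 21 → [7, 1, 9, 13, 17, 21, 8]
i=6: 8<21, xs[6] = 21+4 = 25 → [7, 1, 9, 13, 17, 21, 25]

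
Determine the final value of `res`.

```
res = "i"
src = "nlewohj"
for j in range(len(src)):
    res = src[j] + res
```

j=0: prepend 'n' → 'ni'
j=1: prepend 'l' → 'lni'
j=2: prepend 'e' → 'elni'
j=3: prepend 'w' → 'welni'
j=4: prepend 'o' → 'owelni'
j=5: prepend 'h' → 'howelni'
j=6: prepend 'j' → 'jhowelni'

'jhowelni'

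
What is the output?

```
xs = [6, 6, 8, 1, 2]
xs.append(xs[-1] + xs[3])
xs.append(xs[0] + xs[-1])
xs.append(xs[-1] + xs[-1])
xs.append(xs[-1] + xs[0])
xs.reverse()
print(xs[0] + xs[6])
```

append xs[-1]+xs[3] = 2+1 = 3 → [6, 6, 8, 1, 2, 3]
append xs[0]+xs[-1] = 6+3 = 9 → [6, 6, 8, 1, 2, 3, 9]
append xs[-1]+xs[-1] = 9+9 = 18 → [6, 6, 8, 1, 2, 3, 9, 18]
append xs[-1]+xs[0] = 18+6 = 24 → [6, 6, 8, 1, 2, 3, 9, 18, 24]
reverse → [24, 18, 9, 3, 2, 1, 8, 6, 6]
xs[0]+xs[6] = 24+8 = 32

32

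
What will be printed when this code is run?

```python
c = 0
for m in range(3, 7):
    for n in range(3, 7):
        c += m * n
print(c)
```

m=3,n=3: c = 0+9 = 9
m=3,n=4: c = 9+12 = 21
m=3,n=5: c = 21+15 = 36
m=3,n=6: c = 36+18 = 54
m=4,n=3: c = 54+12 = 66
m=4,n=4: c = 66+16 = 82
m=4,n=5: c = 82+20 = 102
m=4,n=6: c = 102+24 = 126
m=5,n=3: c = 126+15 = 141
m=5,n=4: c = 141+20 = 161
m=5,n=5: c = 161+25 = 186
m=5,n=6: c = 186+30 = 216
m=6,n=3: c = 216+18 = 234
m=6,n=4: c = 234+24 = 258
m=6,n=5: c = 258+30 = 288
m=6,n=6: c = 288+36 = 324

324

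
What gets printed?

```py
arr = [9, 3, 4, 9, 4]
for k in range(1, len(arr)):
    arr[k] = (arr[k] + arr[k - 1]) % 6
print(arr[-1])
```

k=1: arr[1] = (3+9)%6 = 0 → [9, 0, 4, 9, 4]
k=2: arr[2] = (4+0)%6 = 4 → [9, 0, 4, 9, 4]
k=3: arr[3] = (9+4)%6 = 1 → [9, 0, 4, 1, 4]
k=4: arr[4] = (4+1)%6 = 5 → [9, 0, 4, 1, 5]

5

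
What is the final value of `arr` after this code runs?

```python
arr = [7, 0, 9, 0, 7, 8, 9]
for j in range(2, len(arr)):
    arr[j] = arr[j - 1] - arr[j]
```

j=2: arr[2] = 0-9 = -9 → [7, 0, -9, 0, 7, 8, 9]
j=3: arr[3] = (-9)-0 = -9 → [7, 0, -9, -9, 7, 8, 9]
j=4: arr[4] = (-9)-7 = -16 → [7, 0, -9, -9, -16, 8, 9]
j=5: arr[5] = (-16)-8 = -24 → [7, 0, -9, -9, -16, -24, 9]
j=6: arr[6] = (-24)-9 = -33 → [7, 0, -9, -9, -16, -24, -33]

[7, 0, -9, -9, -16, -24, -33]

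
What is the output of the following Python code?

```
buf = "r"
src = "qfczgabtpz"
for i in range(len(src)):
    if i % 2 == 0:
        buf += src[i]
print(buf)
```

i=0: add 'q' → 'rq'
i=1: skip
i=2: add 'c' → 'rqc'
i=3: skip
i=4: add 'g' → 'rqcg'
i=5: skip
i=6: add 'b' → 'rqcgb'
i=7: skip
i=8: add 'p' → 'rqcgbp'
i=9: skip

rqcgbp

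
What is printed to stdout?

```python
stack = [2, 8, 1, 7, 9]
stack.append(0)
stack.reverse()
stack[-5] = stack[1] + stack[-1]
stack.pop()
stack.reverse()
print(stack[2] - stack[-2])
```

append 0 → [2, 8, 1, 7, 9, 0]
reverse → [0, 9, 7, 1, 8, 2]
stack[-5] = stack[1]+stack[-1] = 9+2 = 11 → [0, 11, 7, 1, 8, 2]
pop() removes 2 → [0, 11, 7, 1, 8]
reverse → [8, 1, 7, 11, 0]
stack[2]-stack[-2] = 7-11 = -4

-4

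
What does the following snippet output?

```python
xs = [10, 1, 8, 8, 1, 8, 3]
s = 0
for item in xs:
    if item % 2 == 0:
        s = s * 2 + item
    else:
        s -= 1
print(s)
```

125

item=10: even, s = 0*2+10 = 10
item=1: not even, s = 10-1 = 9
item=8: even, s = 9*2+8 = 26
item=8: even, s = 26*2+8 = 60
item=1: not even, s = 60-1 = 59
item=8: even, s = 59*2+8 = 126
item=3: not even, s = 126-1 = 125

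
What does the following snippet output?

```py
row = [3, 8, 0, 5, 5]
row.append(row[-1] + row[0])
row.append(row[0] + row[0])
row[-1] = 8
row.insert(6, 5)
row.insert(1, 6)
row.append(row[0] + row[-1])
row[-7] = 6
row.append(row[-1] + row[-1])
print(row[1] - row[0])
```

3

append row[-1]+row[0] = 5+3 = 8 → [3, 8, 0, 5, 5, 8]
append row[0]+row[0] = 3+3 = 6 → [3, 8, 0, 5, 5, 8, 6]
row[-1] = 8 → [3, 8, 0, 5, 5, 8, 8]
insert 5 at 6 → [3, 8, 0, 5, 5, 8, 5, 8]
insert 6 at 1 → [3, 6, 8, 0, 5, 5, 8, 5, 8]
append row[0]+row[-1] = 3+8 = 11 → [3, 6, 8, 0, 5, 5, 8, 5, 8, 11]
row[-7] = 6 → [3, 6, 8, 6, 5, 5, 8, 5, 8, 11]
append row[-1]+row[-1] = 11+11 = 22 → [3, 6, 8, 6, 5, 5, 8, 5, 8, 11, 22]
row[1]-row[0] = 6-3 = 3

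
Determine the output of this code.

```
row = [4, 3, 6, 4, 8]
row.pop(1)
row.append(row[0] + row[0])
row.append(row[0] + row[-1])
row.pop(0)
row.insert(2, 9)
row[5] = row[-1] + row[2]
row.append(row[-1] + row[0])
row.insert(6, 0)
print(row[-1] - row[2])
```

18

pop(1) removes 3 → [4, 6, 4, 8]
append row[0]+row[0] = 4+4 = 8 → [4, 6, 4, 8, 8]
append row[0]+row[-1] = 4+8 = 12 → [4, 6, 4, 8, 8, 12]
pop(0) removes 4 → [6, 4, 8, 8, 12]
insert 9 at 2 → [6, 4, 9, 8, 8, 12]
row[5] = row[-1]+row[2] = 12+9 = 21 → [6, 4, 9, 8, 8, 21]
append row[-1]+row[0] = 21+6 = 27 → [6, 4, 9, 8, 8, 21, 27]
insert 0 at 6 → [6, 4, 9, 8, 8, 21, 0, 27]
row[-1]-row[2] = 27-9 = 18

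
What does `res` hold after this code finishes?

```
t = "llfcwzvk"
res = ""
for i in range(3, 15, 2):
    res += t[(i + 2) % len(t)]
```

'zklczk'

i=3: add t[5]='z' → 'z'
i=5: add t[7]='k' → 'zk'
i=7: add t[1]='l' → 'zkl'
i=9: add t[3]='c' → 'zklc'
i=11: add t[5]='z' → 'zklcz'
i=13: add t[7]='k' → 'zklczk'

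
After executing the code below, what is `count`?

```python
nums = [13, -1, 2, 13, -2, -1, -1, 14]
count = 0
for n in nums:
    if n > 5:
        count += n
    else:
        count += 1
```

n=13: >5, count = 0+13 = 13
n=-1: not >5, count = 13+1 = 14
n=2: not >5, count = 14+1 = 15
n=13: >5, count = 15+13 = 28
n=-2: not >5, count = 28+1 = 29
n=-1: not >5, count = 29+1 = 30
n=-1: not >5, count = 30+1 = 31
n=14: >5, count = 31+14 = 45

45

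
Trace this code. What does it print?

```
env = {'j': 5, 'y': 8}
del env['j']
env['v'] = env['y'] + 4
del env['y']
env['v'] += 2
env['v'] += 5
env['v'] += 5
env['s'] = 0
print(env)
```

{'v': 24, 's': 0}

del 'j' → {'y': 8}
env['v'] = env['y']+4 = 12 → {'y': 8, 'v': 12}
del 'y' → {'v': 12}
env['v'] = 12+2 = 14 → {'v': 14}
env['v'] = 14+5 = 19 → {'v': 19}
env['v'] = 19+5 = 24 → {'v': 24}
env['s'] = 0 → {'v': 24, 's': 0}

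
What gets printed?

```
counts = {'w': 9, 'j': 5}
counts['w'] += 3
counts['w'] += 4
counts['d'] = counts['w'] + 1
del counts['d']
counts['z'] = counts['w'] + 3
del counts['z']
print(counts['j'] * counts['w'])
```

80

counts['w'] = 9+3 = 12 → {'w': 12, 'j': 5}
counts['w'] = 12+4 = 16 → {'w': 16, 'j': 5}
counts['d'] = counts['w']+1 = 17 → {'w': 16, 'j': 5, 'd': 17}
del 'd' → {'w': 16, 'j': 5}
counts['z'] = counts['w']+3 = 19 → {'w': 16, 'j': 5, 'z': 19}
del 'z' → {'w': 16, 'j': 5}
counts['j']*counts['w'] = 5*16 = 80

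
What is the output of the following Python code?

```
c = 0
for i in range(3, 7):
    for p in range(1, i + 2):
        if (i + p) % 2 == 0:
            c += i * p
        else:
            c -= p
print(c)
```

110

i=3,p=1: even sum, c = 0+3 = 3
i=3,p=2: odd sum, c = 3-2 = 1
i=3,p=3: even sum, c = 1+9 = 10
i=3,p=4: odd sum, c = 10-4 = 6
i=4,p=1: odd sum, c = 6-1 = 5
i=4,p=2: even sum, c = 5+8 = 13
i=4,p=3: odd sum, c = 13-3 = 10
i=4,p=4: even sum, c = 10+16 = 26
i=4,p=5: odd sum, c = 26-5 = 21
i=5,p=1: even sum, c = 21+5 = 26
i=5,p=2: odd sum, c = 26-2 = 24
i=5,p=3: even sum, c = 24+15 = 39
i=5,p=4: odd sum, c = 39-4 = 35
i=5,p=5: even sum, c = 35+25 = 60
i=5,p=6: odd sum, c = 60-6 = 54
i=6,p=1: odd sum, c = 54-1 = 53
i=6,p=2: even sum, c = 53+12 = 65
i=6,p=3: odd sum, c = 65-3 = 62
i=6,p=4: even sum, c = 62+24 = 86
i=6,p=5: odd sum, c = 86-5 = 81
i=6,p=6: even sum, c = 81+36 = 117
i=6,p=7: odd sum, c = 117-7 = 110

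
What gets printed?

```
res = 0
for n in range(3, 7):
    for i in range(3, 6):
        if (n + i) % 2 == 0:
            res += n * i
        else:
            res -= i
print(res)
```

80

n=3,i=3: even sum, res = 0+9 = 9
n=3,i=4: odd sum, res = 9-4 = 5
n=3,i=5: even sum, res = 5+15 = 20
n=4,i=3: odd sum, res = 20-3 = 17
n=4,i=4: even sum, res = 17+16 = 33
n=4,i=5: odd sum, res = 33-5 = 28
n=5,i=3: even sum, res = 28+15 = 43
n=5,i=4: odd sum, res = 43-4 = 39
n=5,i=5: even sum, res = 39+25 = 64
n=6,i=3: odd sum, res = 64-3 = 61
n=6,i=4: even sum, res = 61+24 = 85
n=6,i=5: odd sum, res = 85-5 = 80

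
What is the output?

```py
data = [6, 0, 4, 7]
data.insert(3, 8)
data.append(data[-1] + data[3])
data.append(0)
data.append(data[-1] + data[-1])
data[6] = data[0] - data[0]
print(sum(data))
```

40

insert 8 at 3 → [6, 0, 4, 8, 7]
append data[-1]+data[3] = 7+8 = 15 → [6, 0, 4, 8, 7, 15]
append 0 → [6, 0, 4, 8, 7, 15, 0]
append data[-1]+data[-1] = 0+0 = 0 → [6, 0, 4, 8, 7, 15, 0, 0]
data[6] = data[0]-data[0] = 6-6 = 0 → [6, 0, 4, 8, 7, 15, 0, 0]
sum = 40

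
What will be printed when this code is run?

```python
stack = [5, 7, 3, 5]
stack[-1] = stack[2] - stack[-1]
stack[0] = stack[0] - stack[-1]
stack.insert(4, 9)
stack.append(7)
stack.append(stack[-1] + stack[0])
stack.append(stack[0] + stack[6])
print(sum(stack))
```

stack[-1] = stack[2]-stack[-1] = 3-5 = -2 → [5, 7, 3, -2]
stack[0] = stack[0]-stack[-1] = 5-(-2) = 7 → [7, 7, 3, -2]
insert 9 at 4 → [7, 7, 3, -2, 9]
append 7 → [7, 7, 3, -2, 9, 7]
append stack[-1]+stack[0] = 7+7 = 14 → [7, 7, 3, -2, 9, 7, 14]
append stack[0]+stack[6] = 7+14 = 21 → [7, 7, 3, -2, 9, 7, 14, 21]
sum = 66

66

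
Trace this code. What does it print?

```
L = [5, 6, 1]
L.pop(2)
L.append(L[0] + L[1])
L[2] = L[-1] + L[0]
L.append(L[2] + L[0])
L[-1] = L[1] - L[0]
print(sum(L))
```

28

pop(2) removes 1 → [5, 6]
append L[0]+L[1] = 5+6 = 11 → [5, 6, 11]
L[2] = L[-1]+L[0] = 11+5 = 16 → [5, 6, 16]
append L[2]+L[0] = 16+5 = 21 → [5, 6, 16, 21]
L[-1] = L[1]-L[0] = 6-5 = 1 → [5, 6, 16, 1]
sum = 28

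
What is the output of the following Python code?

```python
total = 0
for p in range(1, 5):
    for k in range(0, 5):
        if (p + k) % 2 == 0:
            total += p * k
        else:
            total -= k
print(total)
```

p=1,k=0: odd sum, total = 0-0 = 0
p=1,k=1: even sum, total = 0+1 = 1
p=1,k=2: odd sum, total = 1-2 = -1
p=1,k=3: even sum, total = (-1)+3 = 2
p=1,k=4: odd sum, total = 2-4 = -2
p=2,k=0: even sum, total = (-2)+0 = -2
p=2,k=1: odd sum, total = (-2)-1 = -3
p=2,k=2: even sum, total = (-3)+4 = 1
p=2,k=3: odd sum, total = 1-3 = -2
p=2,k=4: even sum, total = (-2)+8 = 6
p=3,k=0: odd sum, total = 6-0 = 6
p=3,k=1: even sum, total = 6+3 = 9
p=3,k=2: odd sum, total = 9-2 = 7
p=3,k=3: even sum, total = 7+9 = 16
p=3,k=4: odd sum, total = 16-4 = 12
p=4,k=0: even sum, total = 12+0 = 12
p=4,k=1: odd sum, total = 12-1 = 11
p=4,k=2: even sum, total = 11+8 = 19
p=4,k=3: odd sum, total = 19-3 = 16
p=4,k=4: even sum, total = 16+16 = 32

32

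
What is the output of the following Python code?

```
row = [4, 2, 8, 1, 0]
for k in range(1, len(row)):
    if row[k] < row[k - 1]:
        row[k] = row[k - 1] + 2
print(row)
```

k=1: 2<4, row[1] = 4+2 = 6 → [4, 6, 8, 1, 0]
k=2: 8>=6, unchanged → [4, 6, 8, 1, 0]
k=3: 1<8, row[3] = 8+2 = 10 → [4, 6, 8, 10, 0]
k=4: 0<10, row[4] = 10+2 = 12 → [4, 6, 8, 10, 12]

[4, 6, 8, 10, 12]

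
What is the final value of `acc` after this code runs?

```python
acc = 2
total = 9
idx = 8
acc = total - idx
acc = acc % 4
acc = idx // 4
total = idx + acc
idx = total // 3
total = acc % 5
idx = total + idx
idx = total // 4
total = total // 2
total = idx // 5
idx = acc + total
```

2

acc = 9-8 = 1
acc = 1%4 = 1
acc = 8//4 = 2
total = 8+2 = 10
idx = 10//3 = 3
total = 2%5 = 2
idx = 2+3 = 5
idx = 2//4 = 0
total = 2//2 = 1
total = 0//5 = 0
idx = 2+0 = 2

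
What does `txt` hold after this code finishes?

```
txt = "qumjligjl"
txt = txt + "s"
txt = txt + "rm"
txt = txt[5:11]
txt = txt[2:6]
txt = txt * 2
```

+ 's' → 'qumjligjls'
+ 'rm' → 'qumjligjlsrm'
slice [5:11] → 'igjlsr'
slice [2:6] → 'jlsr'
repeat ×2 → 'jlsrjlsr'

'jlsrjlsr'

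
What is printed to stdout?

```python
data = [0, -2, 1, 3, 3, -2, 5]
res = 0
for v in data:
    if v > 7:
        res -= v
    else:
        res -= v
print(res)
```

-8

v=0: not >7, res = 0-0 = 0
v=-2: not >7, res = 0-(-2) = 2
v=1: not >7, res = 2-1 = 1
v=3: not >7, res = 1-3 = -2
v=3: not >7, res = (-2)-3 = -5
v=-2: not >7, res = (-5)-(-2) = -3
v=5: not >7, res = (-3)-5 = -8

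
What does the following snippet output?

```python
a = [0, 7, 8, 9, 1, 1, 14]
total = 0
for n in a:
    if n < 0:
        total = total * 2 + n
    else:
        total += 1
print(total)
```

n=0: not <0, total = 0+1 = 1
n=7: not <0, total = 1+1 = 2
n=8: not <0, total = 2+1 = 3
n=9: not <0, total = 3+1 = 4
n=1: not <0, total = 4+1 = 5
n=1: not <0, total = 5+1 = 6
n=14: not <0, total = 6+1 = 7

7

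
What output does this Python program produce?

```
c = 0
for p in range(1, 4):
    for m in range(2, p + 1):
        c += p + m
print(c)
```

15

p=2,m=2: c = 0+4 = 4
p=3,m=2: c = 4+5 = 9
p=3,m=3: c = 9+6 = 15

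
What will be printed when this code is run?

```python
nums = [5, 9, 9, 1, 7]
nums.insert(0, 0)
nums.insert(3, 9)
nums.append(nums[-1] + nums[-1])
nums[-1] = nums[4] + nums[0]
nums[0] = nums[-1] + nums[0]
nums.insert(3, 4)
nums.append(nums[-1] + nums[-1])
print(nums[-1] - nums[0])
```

9

insert 0 at 0 → [0, 5, 9, 9, 1, 7]
insert 9 at 3 → [0, 5, 9, 9, 9, 1, 7]
append nums[-1]+nums[-1] = 7+7 = 14 → [0, 5, 9, 9, 9, 1, 7, 14]
nums[-1] = nums[4]+nums[0] = 9+0 = 9 → [0, 5, 9, 9, 9, 1, 7, 9]
nums[0] = nums[-1]+nums[0] = 9+0 = 9 → [9, 5, 9, 9, 9, 1, 7, 9]
insert 4 at 3 → [9, 5, 9, 4, 9, 9, 1, 7, 9]
append nums[-1]+nums[-1] = 9+9 = 18 → [9, 5, 9, 4, 9, 9, 1, 7, 9, 18]
nums[-1]-nums[0] = 18-9 = 9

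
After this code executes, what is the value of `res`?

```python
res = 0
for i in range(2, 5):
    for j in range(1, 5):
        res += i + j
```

66

i=2,j=1: res = 0+3 = 3
i=2,j=2: res = 3+4 = 7
i=2,j=3: res = 7+5 = 12
i=2,j=4: res = 12+6 = 18
i=3,j=1: res = 18+4 = 22
i=3,j=2: res = 22+5 = 27
i=3,j=3: res = 27+6 = 33
i=3,j=4: res = 33+7 = 40
i=4,j=1: res = 40+5 = 45
i=4,j=2: res = 45+6 = 51
i=4,j=3: res = 51+7 = 58
i=4,j=4: res = 58+8 = 66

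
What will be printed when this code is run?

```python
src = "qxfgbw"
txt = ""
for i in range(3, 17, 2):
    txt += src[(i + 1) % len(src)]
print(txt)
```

bqfbqfb

i=3: add src[4]='b' → 'b'
i=5: add src[0]='q' → 'bq'
i=7: add src[2]='f' → 'bqf'
i=9: add src[4]='b' → 'bqfb'
i=11: add src[0]='q' → 'bqfbq'
i=13: add src[2]='f' → 'bqfbqf'
i=15: add src[4]='b' → 'bqfbqfb'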